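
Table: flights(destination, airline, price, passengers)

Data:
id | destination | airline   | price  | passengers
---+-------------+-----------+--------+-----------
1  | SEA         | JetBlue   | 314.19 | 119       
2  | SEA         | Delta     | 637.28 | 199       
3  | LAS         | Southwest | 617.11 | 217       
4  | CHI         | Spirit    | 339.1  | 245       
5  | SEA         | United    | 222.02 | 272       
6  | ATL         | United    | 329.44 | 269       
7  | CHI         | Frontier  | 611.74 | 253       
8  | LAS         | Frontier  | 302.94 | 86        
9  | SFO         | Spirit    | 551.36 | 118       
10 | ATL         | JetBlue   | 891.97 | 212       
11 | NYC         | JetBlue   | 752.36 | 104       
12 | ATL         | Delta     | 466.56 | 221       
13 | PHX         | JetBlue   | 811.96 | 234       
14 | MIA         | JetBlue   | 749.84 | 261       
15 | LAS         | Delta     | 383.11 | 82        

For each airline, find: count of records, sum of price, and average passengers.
SELECT airline,
       COUNT(*) as cnt,
       SUM(price) as total_price,
       AVG(passengers) as avg_passengers
FROM flights
GROUP BY airline

Result:
  Delta: 3 records, 1486.95 total price, 167.33 avg passengers
  Frontier: 2 records, 914.68 total price, 169.50 avg passengers
  JetBlue: 5 records, 3520.32 total price, 186.00 avg passengers
  Southwest: 1 records, 617.11 total price, 217.00 avg passengers
  Spirit: 2 records, 890.46 total price, 181.50 avg passengers
  United: 2 records, 551.46 total price, 270.50 avg passengers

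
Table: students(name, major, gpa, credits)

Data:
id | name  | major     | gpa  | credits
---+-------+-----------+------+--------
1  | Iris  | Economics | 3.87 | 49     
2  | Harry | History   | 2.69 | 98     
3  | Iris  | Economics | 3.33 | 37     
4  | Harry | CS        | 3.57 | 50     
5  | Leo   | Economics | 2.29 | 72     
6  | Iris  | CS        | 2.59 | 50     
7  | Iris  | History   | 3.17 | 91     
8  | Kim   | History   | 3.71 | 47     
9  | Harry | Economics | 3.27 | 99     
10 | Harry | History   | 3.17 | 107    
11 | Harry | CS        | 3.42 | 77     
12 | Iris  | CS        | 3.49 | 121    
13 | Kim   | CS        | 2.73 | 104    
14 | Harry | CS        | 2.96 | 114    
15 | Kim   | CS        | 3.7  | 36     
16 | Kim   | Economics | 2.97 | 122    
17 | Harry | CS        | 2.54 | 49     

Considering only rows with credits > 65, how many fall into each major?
SELECT major, COUNT(*)
FROM students
WHERE credits > 65
GROUP BY major

Note: WHERE filters rows before grouping.

Result:
  CS: 4
  Economics: 3
  History: 3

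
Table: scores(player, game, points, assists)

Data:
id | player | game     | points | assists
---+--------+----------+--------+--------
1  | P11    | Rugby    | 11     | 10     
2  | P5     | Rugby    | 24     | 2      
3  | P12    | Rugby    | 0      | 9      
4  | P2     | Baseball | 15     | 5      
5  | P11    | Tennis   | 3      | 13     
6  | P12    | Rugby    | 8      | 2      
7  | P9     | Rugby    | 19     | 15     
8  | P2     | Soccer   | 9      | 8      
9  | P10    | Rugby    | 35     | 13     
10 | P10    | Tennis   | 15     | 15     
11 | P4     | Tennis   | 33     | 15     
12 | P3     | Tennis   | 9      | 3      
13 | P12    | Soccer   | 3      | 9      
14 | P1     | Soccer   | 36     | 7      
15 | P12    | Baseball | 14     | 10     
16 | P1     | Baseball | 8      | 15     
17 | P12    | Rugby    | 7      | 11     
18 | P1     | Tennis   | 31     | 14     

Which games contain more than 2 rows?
SELECT game, COUNT(*) as cnt
FROM scores
GROUP BY game
HAVING COUNT(*) > 2

Result:
  Baseball: 3
  Rugby: 7
  Soccer: 3
  Tennis: 5

Note: HAVING filters groups after aggregation, WHERE filters rows before.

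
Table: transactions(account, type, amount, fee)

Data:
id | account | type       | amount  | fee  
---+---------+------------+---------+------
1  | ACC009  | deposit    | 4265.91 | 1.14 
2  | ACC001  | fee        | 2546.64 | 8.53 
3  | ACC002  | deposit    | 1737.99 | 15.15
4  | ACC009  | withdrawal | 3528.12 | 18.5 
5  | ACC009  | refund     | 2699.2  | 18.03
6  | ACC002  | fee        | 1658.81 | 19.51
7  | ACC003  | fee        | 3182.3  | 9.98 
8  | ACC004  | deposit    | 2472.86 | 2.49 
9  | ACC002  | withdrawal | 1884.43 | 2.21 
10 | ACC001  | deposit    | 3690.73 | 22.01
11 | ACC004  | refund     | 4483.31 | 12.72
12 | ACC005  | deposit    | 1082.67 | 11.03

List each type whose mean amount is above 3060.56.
SELECT type, AVG(amount)
FROM transactions
GROUP BY type
HAVING AVG(amount) > 3060.56

Result:
  refund: avg=3591.26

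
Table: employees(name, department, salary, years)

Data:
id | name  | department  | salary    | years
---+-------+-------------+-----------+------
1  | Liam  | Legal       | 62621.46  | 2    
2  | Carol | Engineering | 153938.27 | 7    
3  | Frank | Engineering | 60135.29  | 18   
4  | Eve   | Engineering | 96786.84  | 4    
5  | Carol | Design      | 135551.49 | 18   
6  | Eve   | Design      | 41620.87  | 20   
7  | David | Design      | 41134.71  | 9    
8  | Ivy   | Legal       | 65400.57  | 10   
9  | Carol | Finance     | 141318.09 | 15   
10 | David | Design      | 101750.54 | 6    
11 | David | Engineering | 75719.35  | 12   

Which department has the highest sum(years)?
SELECT department, SUM(years) as val
FROM employees
GROUP BY department
ORDER BY val DESC
LIMIT 1

Result: Design with sum(years) = 53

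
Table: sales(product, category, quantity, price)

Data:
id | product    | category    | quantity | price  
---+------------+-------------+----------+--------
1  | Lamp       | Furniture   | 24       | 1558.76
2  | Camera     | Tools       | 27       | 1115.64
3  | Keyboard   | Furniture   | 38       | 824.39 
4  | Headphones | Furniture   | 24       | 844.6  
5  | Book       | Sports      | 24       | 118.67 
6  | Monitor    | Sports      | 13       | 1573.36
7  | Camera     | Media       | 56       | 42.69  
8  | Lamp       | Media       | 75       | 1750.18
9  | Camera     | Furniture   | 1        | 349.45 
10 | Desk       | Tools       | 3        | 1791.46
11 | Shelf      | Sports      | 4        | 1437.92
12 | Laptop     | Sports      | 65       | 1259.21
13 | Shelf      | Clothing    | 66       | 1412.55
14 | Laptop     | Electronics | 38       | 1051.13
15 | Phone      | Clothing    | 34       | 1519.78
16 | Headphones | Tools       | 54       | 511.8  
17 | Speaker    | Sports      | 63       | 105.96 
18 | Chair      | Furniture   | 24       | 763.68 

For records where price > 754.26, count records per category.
SELECT category, COUNT(*)
FROM sales
WHERE price > 754.26
GROUP BY category

Note: WHERE filters rows before grouping.

Result:
  Clothing: 2
  Electronics: 1
  Furniture: 4
  Media: 1
  Sports: 3
  Tools: 2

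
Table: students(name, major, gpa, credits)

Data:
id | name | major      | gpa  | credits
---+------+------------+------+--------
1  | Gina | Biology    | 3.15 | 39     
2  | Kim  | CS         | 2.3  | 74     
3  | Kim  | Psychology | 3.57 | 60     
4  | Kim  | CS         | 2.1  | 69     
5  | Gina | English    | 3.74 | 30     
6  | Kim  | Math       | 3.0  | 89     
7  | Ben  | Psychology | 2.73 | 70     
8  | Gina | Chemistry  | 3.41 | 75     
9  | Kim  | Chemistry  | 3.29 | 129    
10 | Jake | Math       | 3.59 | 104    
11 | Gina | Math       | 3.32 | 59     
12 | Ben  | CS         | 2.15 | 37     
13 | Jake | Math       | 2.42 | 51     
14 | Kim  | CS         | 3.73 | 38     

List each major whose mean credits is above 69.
SELECT major, AVG(credits)
FROM students
GROUP BY major
HAVING AVG(credits) > 69

Result:
  Chemistry: avg=102.00
  Math: avg=75.75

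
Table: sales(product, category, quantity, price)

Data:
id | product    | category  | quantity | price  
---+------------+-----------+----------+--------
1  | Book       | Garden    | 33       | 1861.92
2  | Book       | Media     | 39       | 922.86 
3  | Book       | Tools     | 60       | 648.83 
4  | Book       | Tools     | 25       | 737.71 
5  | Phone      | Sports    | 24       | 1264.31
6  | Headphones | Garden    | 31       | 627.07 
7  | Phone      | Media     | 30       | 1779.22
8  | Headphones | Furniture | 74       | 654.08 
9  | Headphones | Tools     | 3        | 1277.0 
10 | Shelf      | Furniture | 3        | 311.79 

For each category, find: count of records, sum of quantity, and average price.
SELECT category,
       COUNT(*) as cnt,
       SUM(quantity) as total_quantity,
       AVG(price) as avg_price
FROM sales
GROUP BY category

Result:
  Furniture: 2 records, 77 total quantity, 482.94 avg price
  Garden: 2 records, 64 total quantity, 1244.50 avg price
  Media: 2 records, 69 total quantity, 1351.04 avg price
  Sports: 1 records, 24 total quantity, 1264.31 avg price
  Tools: 3 records, 88 total quantity, 887.85 avg price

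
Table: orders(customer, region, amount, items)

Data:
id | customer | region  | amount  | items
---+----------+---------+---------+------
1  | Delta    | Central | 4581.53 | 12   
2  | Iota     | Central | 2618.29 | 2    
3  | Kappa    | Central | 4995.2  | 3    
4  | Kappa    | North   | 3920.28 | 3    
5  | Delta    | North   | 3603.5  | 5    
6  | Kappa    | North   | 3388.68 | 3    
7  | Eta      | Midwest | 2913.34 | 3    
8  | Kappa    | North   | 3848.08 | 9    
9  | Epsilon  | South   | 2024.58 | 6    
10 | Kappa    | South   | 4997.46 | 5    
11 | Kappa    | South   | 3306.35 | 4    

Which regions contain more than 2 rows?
SELECT region, COUNT(*) as cnt
FROM orders
GROUP BY region
HAVING COUNT(*) > 2

Result:
  Central: 3
  North: 4
  South: 3

Note: HAVING filters groups after aggregation, WHERE filters rows before.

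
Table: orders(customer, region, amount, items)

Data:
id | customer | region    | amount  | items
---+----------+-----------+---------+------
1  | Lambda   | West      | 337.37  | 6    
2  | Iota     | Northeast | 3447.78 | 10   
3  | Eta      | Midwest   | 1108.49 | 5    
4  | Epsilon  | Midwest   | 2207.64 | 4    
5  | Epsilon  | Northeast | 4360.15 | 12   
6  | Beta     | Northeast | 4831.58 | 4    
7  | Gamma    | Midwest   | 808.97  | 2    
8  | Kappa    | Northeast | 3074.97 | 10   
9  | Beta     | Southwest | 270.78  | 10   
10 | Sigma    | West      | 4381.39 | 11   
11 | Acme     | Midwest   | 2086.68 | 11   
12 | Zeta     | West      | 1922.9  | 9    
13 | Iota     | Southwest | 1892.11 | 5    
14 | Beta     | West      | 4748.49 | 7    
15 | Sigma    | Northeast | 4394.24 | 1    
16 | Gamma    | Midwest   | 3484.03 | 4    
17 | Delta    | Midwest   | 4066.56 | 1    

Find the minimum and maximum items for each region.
SELECT region, MIN(items), MAX(items)
FROM orders
GROUP BY region

Result:
  Midwest: min=1, max=11
  Northeast: min=1, max=12
  Southwest: min=5, max=10
  West: min=6, max=11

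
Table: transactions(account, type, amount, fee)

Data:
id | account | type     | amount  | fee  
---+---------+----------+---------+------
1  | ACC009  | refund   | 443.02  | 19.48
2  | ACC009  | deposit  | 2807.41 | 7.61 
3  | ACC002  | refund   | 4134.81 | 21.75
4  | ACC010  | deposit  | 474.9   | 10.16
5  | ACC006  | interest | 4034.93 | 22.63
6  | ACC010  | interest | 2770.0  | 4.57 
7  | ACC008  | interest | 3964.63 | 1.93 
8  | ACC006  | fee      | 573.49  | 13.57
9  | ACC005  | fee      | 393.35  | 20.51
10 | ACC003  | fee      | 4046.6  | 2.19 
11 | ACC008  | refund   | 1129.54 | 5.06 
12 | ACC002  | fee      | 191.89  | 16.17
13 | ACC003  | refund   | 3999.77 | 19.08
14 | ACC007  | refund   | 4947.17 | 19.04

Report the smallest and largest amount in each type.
SELECT type, MIN(amount), MAX(amount)
FROM transactions
GROUP BY type

Result:
  deposit: min=474.90, max=2807.41
  fee: min=191.89, max=4046.60
  interest: min=2770.00, max=4034.93
  refund: min=443.02, max=4947.17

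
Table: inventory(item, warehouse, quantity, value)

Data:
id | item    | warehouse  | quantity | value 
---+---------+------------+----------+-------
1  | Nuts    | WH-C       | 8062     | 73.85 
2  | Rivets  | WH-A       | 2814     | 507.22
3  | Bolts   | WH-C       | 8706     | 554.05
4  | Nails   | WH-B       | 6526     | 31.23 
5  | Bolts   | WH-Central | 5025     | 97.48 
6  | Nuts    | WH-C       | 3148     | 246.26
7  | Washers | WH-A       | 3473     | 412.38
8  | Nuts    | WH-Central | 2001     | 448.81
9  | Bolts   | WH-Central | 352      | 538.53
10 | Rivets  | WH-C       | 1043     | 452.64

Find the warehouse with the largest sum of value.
SELECT warehouse, SUM(value) as val
FROM inventory
GROUP BY warehouse
ORDER BY val DESC
LIMIT 1

Result: WH-C with sum(value) = 1326.80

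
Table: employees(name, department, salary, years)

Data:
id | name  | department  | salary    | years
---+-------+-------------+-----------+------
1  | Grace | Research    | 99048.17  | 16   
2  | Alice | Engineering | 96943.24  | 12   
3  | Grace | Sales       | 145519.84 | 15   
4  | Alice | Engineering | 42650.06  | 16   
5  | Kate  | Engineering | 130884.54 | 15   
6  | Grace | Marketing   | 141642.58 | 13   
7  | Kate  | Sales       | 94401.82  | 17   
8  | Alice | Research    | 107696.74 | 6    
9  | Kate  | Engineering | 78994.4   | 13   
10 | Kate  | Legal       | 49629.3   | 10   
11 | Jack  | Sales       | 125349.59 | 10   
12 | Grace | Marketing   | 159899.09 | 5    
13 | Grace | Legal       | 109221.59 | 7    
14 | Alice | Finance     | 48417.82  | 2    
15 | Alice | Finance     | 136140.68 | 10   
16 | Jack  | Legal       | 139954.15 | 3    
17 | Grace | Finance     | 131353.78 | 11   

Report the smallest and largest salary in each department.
SELECT department, MIN(salary), MAX(salary)
FROM employees
GROUP BY department

Result:
  Engineering: min=42650.06, max=130884.54
  Finance: min=48417.82, max=136140.68
  Legal: min=49629.30, max=139954.15
  Marketing: min=141642.58, max=159899.09
  Research: min=99048.17, max=107696.74
  Sales: min=94401.82, max=145519.84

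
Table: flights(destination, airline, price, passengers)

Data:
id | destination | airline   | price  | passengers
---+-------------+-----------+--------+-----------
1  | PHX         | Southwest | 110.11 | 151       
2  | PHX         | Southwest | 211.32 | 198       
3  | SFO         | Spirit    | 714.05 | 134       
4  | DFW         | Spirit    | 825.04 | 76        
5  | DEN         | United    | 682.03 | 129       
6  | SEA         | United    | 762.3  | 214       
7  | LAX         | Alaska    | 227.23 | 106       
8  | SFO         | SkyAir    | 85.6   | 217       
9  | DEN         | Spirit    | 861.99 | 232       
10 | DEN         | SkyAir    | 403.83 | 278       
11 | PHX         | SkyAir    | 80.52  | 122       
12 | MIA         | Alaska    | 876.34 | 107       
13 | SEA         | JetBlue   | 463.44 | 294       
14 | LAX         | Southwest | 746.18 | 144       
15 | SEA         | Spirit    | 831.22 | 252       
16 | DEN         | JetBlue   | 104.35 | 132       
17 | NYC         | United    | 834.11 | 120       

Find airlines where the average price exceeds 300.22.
SELECT airline, AVG(price)
FROM flights
GROUP BY airline
HAVING AVG(price) > 300.22

Result:
  Alaska: avg=551.79
  Southwest: avg=355.87
  Spirit: avg=808.08
  United: avg=759.48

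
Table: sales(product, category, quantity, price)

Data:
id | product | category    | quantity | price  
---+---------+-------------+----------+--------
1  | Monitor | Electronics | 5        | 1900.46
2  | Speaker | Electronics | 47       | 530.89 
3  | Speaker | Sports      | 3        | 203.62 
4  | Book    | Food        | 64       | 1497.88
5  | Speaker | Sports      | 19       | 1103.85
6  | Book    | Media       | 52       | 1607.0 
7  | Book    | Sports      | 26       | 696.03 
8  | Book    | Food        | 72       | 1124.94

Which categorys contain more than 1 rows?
SELECT category, COUNT(*) as cnt
FROM sales
GROUP BY category
HAVING COUNT(*) > 1

Result:
  Electronics: 2
  Food: 2
  Sports: 3

Note: HAVING filters groups after aggregation, WHERE filters rows before.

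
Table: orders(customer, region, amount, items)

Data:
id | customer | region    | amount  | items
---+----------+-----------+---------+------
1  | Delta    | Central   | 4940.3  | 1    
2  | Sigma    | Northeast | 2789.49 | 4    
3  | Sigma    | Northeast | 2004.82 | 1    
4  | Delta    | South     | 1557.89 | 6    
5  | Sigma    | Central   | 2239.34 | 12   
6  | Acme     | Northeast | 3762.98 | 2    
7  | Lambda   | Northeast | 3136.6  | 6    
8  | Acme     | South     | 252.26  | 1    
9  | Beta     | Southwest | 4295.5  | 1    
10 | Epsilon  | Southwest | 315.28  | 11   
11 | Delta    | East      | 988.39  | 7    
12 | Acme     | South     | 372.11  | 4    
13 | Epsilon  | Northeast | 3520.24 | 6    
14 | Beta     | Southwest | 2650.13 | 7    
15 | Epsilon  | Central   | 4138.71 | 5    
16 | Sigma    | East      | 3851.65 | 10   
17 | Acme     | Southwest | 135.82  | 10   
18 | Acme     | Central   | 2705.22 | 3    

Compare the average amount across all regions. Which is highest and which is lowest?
SELECT region, AVG(amount)
FROM orders
GROUP BY region
ORDER BY AVG(amount)

All groups:
  South: 727.42
  Southwest: 1849.18
  East: 2420.02
  Northeast: 3042.83
  Central: 3505.89

Highest: Central (3505.89)
Lowest: South (727.42)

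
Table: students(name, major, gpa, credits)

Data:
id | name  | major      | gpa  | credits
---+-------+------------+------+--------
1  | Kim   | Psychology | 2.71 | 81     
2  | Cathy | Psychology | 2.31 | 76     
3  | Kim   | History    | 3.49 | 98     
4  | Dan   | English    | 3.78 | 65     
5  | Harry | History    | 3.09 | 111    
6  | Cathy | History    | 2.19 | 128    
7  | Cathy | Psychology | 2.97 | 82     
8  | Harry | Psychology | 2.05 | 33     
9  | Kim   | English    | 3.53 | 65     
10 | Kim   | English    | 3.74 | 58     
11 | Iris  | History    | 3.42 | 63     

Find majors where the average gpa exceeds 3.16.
SELECT major, AVG(gpa)
FROM students
GROUP BY major
HAVING AVG(gpa) > 3.16

Result:
  English: avg=3.68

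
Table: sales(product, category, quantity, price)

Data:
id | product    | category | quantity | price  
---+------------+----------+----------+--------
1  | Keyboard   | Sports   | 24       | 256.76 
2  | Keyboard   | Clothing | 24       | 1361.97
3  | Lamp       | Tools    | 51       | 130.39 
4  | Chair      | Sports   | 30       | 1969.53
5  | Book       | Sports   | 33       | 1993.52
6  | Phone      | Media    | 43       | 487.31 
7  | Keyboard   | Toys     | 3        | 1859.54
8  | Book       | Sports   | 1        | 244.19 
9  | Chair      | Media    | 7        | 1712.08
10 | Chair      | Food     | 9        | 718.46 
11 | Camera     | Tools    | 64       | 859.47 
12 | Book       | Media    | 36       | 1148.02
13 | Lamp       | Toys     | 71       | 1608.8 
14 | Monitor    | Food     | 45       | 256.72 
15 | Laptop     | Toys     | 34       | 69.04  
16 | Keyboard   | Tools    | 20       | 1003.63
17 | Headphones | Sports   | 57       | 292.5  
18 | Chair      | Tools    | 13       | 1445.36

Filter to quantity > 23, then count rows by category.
SELECT category, COUNT(*)
FROM sales
WHERE quantity > 23
GROUP BY category

Note: WHERE filters rows before grouping.

Result:
  Clothing: 1
  Food: 1
  Media: 2
  Sports: 4
  Tools: 2
  Toys: 2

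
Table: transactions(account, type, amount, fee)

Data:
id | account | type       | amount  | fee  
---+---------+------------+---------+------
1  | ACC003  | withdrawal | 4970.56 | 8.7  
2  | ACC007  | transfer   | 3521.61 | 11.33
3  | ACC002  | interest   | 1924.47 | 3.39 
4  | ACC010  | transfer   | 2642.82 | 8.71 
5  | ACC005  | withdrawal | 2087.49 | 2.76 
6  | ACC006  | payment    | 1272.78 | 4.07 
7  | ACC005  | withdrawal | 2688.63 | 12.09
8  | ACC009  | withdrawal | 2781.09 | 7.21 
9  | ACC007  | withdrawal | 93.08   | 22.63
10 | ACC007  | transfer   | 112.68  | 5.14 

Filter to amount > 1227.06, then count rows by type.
SELECT type, COUNT(*)
FROM transactions
WHERE amount > 1227.06
GROUP BY type

Note: WHERE filters rows before grouping.

Result:
  interest: 1
  payment: 1
  transfer: 2
  withdrawal: 4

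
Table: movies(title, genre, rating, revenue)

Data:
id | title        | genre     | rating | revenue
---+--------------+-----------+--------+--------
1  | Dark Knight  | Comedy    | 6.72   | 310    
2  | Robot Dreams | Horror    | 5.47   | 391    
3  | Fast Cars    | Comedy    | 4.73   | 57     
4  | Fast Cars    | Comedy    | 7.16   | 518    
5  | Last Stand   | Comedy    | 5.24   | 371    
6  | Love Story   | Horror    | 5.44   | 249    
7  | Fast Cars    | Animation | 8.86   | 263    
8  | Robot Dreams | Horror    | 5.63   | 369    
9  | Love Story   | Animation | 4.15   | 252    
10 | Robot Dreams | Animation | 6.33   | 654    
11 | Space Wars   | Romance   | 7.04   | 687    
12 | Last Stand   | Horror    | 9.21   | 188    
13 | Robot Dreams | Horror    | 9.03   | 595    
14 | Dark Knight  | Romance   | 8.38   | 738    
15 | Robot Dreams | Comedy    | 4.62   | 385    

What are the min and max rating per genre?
SELECT genre, MIN(rating), MAX(rating)
FROM movies
GROUP BY genre

Result:
  Animation: min=4.15, max=8.86
  Comedy: min=4.62, max=7.16
  Horror: min=5.44, max=9.21
  Romance: min=7.04, max=8.38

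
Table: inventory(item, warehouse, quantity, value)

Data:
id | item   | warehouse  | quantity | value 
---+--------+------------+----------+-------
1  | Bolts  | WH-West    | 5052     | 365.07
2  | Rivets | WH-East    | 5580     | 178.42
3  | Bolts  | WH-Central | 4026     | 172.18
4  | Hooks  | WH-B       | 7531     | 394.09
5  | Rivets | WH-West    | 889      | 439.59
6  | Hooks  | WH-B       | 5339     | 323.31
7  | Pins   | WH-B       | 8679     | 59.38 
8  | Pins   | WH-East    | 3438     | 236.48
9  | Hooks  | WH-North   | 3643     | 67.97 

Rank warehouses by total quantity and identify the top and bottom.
SELECT warehouse, SUM(quantity)
FROM inventory
GROUP BY warehouse
ORDER BY SUM(quantity)

All groups:
  WH-North: 3643
  WH-Central: 4026
  WH-West: 5941
  WH-East: 9018
  WH-B: 21549

Highest: WH-B (21549)
Lowest: WH-North (3643)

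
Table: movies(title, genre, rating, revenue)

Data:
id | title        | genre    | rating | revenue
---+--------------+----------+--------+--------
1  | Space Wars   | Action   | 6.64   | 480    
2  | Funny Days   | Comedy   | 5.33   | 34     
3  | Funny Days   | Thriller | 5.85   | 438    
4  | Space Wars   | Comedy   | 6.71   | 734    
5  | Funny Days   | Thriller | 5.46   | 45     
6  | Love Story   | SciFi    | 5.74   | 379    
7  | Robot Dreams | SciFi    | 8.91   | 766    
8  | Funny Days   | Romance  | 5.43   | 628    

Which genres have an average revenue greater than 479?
SELECT genre, AVG(revenue)
FROM movies
GROUP BY genre
HAVING AVG(revenue) > 479

Result:
  Action: avg=480.00
  Romance: avg=628.00
  SciFi: avg=572.50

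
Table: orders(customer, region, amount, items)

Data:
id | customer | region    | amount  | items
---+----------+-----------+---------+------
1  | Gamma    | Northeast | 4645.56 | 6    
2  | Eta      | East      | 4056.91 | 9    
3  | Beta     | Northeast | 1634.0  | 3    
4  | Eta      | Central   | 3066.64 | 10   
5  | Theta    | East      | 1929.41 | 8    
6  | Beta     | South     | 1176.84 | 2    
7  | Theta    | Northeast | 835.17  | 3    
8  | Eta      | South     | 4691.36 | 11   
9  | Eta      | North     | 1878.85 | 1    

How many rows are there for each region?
SELECT region, COUNT(*) as count
FROM orders
GROUP BY region

Result:
  Central: 1
  East: 2
  North: 1
  Northeast: 3
  South: 2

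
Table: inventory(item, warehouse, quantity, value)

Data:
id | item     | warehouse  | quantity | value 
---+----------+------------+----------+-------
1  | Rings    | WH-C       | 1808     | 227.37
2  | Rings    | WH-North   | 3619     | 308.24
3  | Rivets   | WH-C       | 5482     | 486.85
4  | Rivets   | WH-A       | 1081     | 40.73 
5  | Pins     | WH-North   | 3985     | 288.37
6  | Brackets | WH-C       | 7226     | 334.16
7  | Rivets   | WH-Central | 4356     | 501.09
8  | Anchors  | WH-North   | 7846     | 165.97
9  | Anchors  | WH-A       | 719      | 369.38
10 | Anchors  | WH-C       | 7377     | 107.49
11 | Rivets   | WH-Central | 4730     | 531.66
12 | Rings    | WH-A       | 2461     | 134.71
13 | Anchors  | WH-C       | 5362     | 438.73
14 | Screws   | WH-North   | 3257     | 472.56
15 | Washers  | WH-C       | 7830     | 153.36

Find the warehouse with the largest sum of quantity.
SELECT warehouse, SUM(quantity) as val
FROM inventory
GROUP BY warehouse
ORDER BY val DESC
LIMIT 1

Result: WH-C with sum(quantity) = 35085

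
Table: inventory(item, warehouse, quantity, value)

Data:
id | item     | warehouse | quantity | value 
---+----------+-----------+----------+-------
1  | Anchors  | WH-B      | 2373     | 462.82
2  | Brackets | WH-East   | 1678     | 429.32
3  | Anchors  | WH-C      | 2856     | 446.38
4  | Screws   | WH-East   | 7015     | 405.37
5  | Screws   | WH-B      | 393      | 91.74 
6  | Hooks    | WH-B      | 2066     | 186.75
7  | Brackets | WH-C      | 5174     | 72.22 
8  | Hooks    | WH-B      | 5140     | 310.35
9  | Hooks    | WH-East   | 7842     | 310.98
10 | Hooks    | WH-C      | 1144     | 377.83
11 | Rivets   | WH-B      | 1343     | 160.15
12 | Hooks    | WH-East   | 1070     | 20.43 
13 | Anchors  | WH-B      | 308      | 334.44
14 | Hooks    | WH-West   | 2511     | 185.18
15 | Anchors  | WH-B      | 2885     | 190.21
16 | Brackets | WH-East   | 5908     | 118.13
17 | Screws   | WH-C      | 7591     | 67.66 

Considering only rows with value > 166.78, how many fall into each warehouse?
SELECT warehouse, COUNT(*)
FROM inventory
WHERE value > 166.78
GROUP BY warehouse

Note: WHERE filters rows before grouping.

Result:
  WH-B: 5
  WH-C: 2
  WH-East: 3
  WH-West: 1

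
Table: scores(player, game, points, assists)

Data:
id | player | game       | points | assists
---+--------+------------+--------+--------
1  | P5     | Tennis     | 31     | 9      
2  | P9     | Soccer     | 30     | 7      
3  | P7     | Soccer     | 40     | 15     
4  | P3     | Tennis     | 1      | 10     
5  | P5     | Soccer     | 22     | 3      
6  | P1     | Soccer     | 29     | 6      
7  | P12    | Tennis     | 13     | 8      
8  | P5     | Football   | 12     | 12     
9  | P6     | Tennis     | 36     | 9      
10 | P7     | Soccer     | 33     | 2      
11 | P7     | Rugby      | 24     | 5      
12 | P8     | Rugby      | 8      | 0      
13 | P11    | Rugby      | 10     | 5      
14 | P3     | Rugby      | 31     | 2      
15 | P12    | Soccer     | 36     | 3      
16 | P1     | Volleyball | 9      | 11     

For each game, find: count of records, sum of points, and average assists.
SELECT game,
       COUNT(*) as cnt,
       SUM(points) as total_points,
       AVG(assists) as avg_assists
FROM scores
GROUP BY game

Result:
  Football: 1 records, 12 total points, 12.00 avg assists
  Rugby: 4 records, 73 total points, 3.00 avg assists
  Soccer: 6 records, 190 total points, 6.00 avg assists
  Tennis: 4 records, 81 total points, 9.00 avg assists
  Volleyball: 1 records, 9 total points, 11.00 avg assists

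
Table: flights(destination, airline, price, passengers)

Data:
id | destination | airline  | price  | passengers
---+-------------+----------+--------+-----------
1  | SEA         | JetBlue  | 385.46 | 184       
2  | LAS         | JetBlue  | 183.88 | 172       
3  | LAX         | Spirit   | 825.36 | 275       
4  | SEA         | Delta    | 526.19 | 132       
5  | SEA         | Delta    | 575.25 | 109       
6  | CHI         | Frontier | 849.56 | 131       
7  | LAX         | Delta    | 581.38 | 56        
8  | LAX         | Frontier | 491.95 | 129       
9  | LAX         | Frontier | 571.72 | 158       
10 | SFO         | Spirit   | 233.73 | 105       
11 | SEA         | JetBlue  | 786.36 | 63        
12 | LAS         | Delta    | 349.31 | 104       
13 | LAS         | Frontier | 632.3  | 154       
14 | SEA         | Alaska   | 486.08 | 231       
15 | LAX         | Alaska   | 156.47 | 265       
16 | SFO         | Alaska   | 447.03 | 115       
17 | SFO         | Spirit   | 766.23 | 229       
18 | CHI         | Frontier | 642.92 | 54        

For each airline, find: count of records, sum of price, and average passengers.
SELECT airline,
       COUNT(*) as cnt,
       SUM(price) as total_price,
       AVG(passengers) as avg_passengers
FROM flights
GROUP BY airline

Result:
  Alaska: 3 records, 1089.58 total price, 203.67 avg passengers
  Delta: 4 records, 2032.13 total price, 100.25 avg passengers
  Frontier: 5 records, 3188.45 total price, 125.20 avg passengers
  JetBlue: 3 records, 1355.70 total price, 139.67 avg passengers
  Spirit: 3 records, 1825.32 total price, 203.00 avg passengers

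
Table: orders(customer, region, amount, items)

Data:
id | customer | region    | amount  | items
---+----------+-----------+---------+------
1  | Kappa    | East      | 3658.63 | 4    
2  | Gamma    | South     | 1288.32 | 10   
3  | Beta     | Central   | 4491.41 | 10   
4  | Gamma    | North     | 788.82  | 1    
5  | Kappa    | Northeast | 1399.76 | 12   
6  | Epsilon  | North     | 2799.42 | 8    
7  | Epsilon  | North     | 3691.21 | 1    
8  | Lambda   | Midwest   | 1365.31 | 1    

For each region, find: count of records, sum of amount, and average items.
SELECT region,
       COUNT(*) as cnt,
       SUM(amount) as total_amount,
       AVG(items) as avg_items
FROM orders
GROUP BY region

Result:
  Central: 1 records, 4491.41 total amount, 10.00 avg items
  East: 1 records, 3658.63 total amount, 4.00 avg items
  Midwest: 1 records, 1365.31 total amount, 1.00 avg items
  North: 3 records, 7279.45 total amount, 3.33 avg items
  Northeast: 1 records, 1399.76 total amount, 12.00 avg items
  South: 1 records, 1288.32 total amount, 10.00 avg items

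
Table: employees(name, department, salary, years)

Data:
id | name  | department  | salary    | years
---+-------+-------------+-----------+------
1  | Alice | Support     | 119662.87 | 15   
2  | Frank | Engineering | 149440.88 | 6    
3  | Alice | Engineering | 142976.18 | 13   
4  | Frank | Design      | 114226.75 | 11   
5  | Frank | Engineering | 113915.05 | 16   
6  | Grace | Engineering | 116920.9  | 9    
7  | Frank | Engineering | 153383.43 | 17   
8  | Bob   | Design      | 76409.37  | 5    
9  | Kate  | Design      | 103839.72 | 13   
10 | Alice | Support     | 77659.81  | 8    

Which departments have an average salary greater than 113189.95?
SELECT department, AVG(salary)
FROM employees
GROUP BY department
HAVING AVG(salary) > 113189.95

Result:
  Engineering: avg=135327.29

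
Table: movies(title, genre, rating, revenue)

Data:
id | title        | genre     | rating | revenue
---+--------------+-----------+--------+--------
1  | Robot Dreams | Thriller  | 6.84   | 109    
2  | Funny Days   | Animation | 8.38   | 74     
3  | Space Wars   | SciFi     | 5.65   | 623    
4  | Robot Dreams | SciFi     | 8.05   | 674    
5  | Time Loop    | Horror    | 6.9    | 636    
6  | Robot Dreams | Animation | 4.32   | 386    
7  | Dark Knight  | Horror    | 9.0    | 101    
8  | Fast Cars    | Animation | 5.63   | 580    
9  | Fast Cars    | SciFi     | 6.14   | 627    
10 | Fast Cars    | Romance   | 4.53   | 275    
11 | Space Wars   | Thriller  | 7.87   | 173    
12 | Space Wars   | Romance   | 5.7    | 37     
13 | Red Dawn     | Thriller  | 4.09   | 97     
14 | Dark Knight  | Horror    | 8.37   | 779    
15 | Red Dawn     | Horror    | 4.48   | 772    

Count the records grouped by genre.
SELECT genre, COUNT(*) as count
FROM movies
GROUP BY genre

Result:
  Animation: 3
  Horror: 4
  Romance: 2
  SciFi: 3
  Thriller: 3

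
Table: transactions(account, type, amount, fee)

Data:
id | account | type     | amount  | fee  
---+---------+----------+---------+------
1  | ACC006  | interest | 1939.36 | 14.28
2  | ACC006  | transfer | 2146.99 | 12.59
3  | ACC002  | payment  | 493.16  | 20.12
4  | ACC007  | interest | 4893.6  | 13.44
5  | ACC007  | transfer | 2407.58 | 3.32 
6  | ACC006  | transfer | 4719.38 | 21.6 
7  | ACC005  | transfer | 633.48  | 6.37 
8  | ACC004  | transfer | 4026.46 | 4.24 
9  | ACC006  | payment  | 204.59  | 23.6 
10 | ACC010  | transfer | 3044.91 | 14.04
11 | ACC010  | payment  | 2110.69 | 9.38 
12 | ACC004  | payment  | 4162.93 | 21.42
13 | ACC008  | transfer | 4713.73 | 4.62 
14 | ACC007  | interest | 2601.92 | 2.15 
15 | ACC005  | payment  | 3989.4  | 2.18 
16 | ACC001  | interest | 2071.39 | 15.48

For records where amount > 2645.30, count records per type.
SELECT type, COUNT(*)
FROM transactions
WHERE amount > 2645.30
GROUP BY type

Note: WHERE filters rows before grouping.

Result:
  interest: 1
  payment: 2
  transfer: 4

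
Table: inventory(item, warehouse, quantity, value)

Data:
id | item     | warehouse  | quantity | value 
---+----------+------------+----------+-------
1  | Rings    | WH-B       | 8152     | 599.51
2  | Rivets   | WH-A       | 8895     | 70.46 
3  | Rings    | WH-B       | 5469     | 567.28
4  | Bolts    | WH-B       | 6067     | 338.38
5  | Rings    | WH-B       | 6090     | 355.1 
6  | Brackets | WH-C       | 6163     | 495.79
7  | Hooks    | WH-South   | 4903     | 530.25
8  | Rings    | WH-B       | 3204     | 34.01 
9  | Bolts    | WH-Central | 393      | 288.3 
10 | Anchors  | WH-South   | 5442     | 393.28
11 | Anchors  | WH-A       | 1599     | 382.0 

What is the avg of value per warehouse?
SELECT warehouse, AVG(value) as result
FROM inventory
GROUP BY warehouse

Result:
  WH-A: 226.23
  WH-B: 378.86
  WH-C: 495.79
  WH-Central: 288.30
  WH-South: 461.77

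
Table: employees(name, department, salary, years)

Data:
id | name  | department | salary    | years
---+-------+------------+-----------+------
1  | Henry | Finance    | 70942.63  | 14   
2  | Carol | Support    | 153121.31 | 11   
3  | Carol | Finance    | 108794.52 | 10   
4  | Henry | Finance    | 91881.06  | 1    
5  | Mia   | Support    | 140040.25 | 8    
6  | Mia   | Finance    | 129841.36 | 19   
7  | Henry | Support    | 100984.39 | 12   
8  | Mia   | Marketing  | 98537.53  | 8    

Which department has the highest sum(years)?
SELECT department, SUM(years) as val
FROM employees
GROUP BY department
ORDER BY val DESC
LIMIT 1

Result: Finance with sum(years) = 44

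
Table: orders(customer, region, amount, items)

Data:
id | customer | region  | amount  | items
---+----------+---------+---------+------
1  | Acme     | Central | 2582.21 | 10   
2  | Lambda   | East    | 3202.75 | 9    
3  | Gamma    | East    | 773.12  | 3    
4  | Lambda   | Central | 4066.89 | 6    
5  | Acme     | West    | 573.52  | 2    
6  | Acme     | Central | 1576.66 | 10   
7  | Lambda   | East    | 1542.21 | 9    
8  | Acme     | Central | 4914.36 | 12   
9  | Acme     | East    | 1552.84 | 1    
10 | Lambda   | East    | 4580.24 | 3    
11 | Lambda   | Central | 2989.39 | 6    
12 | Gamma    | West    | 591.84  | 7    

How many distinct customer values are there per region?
SELECT region, COUNT(DISTINCT customer)
FROM orders
GROUP BY region

Result:
  Central: 2 distinct
  East: 3 distinct
  West: 2 distinct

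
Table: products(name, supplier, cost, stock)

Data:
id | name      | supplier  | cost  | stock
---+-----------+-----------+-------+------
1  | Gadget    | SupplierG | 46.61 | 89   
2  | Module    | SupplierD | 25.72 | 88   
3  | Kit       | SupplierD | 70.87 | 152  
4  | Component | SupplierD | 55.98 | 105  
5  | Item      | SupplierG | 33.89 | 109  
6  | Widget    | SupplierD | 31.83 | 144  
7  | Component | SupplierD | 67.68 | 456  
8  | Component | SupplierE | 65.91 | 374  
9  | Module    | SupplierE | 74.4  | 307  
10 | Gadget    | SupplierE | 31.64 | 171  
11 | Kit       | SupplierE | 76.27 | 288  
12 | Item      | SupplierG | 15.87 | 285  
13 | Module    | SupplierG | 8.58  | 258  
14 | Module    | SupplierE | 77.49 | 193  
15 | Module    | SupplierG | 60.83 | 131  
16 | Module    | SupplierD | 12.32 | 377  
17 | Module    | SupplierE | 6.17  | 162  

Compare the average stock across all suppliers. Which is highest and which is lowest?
SELECT supplier, AVG(stock)
FROM products
GROUP BY supplier
ORDER BY AVG(stock)

All groups:
  SupplierG: 174.40
  SupplierD: 220.33
  SupplierE: 249.17

Highest: SupplierE (249.17)
Lowest: SupplierG (174.40)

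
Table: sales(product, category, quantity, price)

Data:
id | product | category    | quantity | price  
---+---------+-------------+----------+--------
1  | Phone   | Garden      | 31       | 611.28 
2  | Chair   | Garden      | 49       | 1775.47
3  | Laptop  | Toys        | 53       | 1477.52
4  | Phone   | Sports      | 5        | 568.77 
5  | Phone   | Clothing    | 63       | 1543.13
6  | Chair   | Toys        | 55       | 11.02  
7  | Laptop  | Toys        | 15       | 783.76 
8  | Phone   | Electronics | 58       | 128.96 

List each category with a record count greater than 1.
SELECT category, COUNT(*) as cnt
FROM sales
GROUP BY category
HAVING COUNT(*) > 1

Result:
  Garden: 2
  Toys: 3

Note: HAVING filters groups after aggregation, WHERE filters rows before.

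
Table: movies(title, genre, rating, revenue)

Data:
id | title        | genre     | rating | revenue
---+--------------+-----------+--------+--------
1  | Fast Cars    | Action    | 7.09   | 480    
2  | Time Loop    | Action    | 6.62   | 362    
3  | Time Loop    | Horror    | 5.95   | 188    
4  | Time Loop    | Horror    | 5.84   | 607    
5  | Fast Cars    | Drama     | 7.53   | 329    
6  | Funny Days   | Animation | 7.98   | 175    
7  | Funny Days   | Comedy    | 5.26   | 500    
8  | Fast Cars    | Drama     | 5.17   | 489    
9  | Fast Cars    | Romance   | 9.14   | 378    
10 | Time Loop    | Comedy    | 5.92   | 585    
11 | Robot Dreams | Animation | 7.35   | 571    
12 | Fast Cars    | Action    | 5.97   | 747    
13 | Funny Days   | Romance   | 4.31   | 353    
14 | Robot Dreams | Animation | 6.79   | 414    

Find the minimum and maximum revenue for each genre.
SELECT genre, MIN(revenue), MAX(revenue)
FROM movies
GROUP BY genre

Result:
  Action: min=362, max=747
  Animation: min=175, max=571
  Comedy: min=500, max=585
  Drama: min=329, max=489
  Horror: min=188, max=607
  Romance: min=353, max=378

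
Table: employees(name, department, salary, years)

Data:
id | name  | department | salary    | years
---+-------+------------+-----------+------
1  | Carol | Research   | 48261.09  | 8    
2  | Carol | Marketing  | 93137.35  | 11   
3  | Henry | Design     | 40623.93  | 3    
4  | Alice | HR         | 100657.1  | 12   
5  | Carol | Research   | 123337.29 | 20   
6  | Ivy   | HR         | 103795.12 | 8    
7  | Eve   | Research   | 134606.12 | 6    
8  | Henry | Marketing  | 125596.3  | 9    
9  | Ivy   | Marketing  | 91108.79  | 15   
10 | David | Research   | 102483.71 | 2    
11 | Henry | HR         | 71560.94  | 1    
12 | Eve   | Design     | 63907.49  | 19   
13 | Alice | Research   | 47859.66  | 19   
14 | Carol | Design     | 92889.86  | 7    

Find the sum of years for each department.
SELECT department, SUM(years) as result
FROM employees
GROUP BY department

Result:
  Design: 29
  HR: 21
  Marketing: 35
  Research: 55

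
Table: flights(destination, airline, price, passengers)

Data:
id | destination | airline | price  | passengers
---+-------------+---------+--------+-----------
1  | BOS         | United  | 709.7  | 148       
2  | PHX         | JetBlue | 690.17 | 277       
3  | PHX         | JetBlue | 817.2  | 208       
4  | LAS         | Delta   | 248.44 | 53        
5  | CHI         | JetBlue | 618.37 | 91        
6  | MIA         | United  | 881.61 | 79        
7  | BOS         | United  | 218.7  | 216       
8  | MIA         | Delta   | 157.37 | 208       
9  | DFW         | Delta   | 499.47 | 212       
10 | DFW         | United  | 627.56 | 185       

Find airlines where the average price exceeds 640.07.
SELECT airline, AVG(price)
FROM flights
GROUP BY airline
HAVING AVG(price) > 640.07

Result:
  JetBlue: avg=708.58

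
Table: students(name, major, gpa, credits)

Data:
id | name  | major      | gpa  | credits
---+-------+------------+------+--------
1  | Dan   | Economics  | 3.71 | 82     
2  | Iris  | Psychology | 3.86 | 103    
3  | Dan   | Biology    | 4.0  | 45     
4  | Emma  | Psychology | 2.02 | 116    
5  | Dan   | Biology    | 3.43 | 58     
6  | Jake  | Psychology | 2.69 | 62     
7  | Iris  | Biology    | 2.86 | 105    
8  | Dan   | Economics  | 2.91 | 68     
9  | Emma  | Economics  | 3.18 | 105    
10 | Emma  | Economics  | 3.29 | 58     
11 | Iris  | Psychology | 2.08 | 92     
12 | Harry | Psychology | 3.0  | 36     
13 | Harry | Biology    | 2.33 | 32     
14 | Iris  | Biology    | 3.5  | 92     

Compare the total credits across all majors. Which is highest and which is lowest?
SELECT major, SUM(credits)
FROM students
GROUP BY major
ORDER BY SUM(credits)

All groups:
  Economics: 313
  Biology: 332
  Psychology: 409

Highest: Psychology (409)
Lowest: Economics (313)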